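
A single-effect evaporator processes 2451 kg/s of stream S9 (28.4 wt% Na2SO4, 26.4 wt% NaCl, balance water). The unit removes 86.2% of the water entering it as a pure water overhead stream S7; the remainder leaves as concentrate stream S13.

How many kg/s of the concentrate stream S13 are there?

water entering = 2451×0.452 = 1107.9 kg/s; overhead removed = 0.862×1107.9 = 954.97 kg/s.
Concentrate = 2451 − 954.97 = 1496 kg/s.

1496 kg/s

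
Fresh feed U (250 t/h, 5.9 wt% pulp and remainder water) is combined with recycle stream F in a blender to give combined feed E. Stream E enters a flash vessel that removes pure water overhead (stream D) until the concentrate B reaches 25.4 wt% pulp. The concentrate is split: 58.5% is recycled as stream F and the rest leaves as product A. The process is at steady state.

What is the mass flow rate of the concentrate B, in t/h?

Overall pulp balance (none leaves overhead): pulp in fresh feed = pulp in product, i.e. 250×0.059 = (1−0.585)·B·0.254.
B = 14.75/(0.254×0.415) = 139.93 t/h.

139.9 t/h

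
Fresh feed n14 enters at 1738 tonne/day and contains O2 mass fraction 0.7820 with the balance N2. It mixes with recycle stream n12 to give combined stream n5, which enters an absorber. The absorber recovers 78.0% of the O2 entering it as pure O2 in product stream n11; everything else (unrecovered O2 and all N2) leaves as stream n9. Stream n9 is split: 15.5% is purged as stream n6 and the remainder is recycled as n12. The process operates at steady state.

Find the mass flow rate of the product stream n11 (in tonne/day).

O2 in n5: m_A = 1738×0.782 + (1−0.155)·(1−0.780)·m_A, so m_A = 1359.1/0.8141 = 1669.5 tonne/day.
Product n11 = 0.780×1669.5 = 1302.2 tonne/day.

1302 tonne/day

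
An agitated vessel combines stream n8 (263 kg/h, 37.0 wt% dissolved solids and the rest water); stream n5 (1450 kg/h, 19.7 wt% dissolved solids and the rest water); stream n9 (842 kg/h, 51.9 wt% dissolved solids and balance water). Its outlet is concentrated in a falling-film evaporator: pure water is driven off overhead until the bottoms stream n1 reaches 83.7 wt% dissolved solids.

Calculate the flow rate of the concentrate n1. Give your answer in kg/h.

dissolved solids entering = 263×0.370 + 1450×0.197 + 842×0.519 = 819.96 kg/h.
All dissolved solids reports to n1, so n1 = 819.96/0.837 = 979.64 kg/h.

979.6 kg/h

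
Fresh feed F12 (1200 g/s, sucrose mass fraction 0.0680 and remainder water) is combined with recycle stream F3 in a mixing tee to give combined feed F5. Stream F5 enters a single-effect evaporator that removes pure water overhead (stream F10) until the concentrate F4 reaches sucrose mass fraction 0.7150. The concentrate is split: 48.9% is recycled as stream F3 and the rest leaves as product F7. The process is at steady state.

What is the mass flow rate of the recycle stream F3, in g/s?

109.2 g/s

Overall sucrose balance (none leaves overhead): sucrose in fresh feed = sucrose in product, i.e. 1200×0.068 = (1−0.489)·F4·0.715.
F4 = 81.6/(0.715×0.511) = 223.34 g/s.
Recycle F3 = 0.489×223.34 = 109.21 g/s.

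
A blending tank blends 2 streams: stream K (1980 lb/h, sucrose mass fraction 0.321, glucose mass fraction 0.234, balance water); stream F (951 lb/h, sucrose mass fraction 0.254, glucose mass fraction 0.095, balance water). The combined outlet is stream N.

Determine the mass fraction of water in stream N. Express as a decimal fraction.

Total flow out = 1980 + 951 = 2931 lb/h.
water in = 1980×0.445 + 951×0.651 = 1500.2 lb/h.
water mass fraction in N = 1500.2/2931 = 0.512.

0.512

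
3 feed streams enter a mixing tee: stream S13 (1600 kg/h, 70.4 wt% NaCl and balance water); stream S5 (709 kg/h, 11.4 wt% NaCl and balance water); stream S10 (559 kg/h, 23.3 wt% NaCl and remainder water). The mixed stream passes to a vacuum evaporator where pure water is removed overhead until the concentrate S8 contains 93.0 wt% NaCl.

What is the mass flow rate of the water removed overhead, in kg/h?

NaCl entering = 1600×0.704 + 709×0.114 + 559×0.233 = 1337.5 kg/h.
All NaCl reports to S8, so S8 = 1337.5/0.930 = 1438.1 kg/h.
Total feed = 2868 kg/h; overhead = 2868 − 1438.1 = 1429.9 kg/h.

1430 kg/h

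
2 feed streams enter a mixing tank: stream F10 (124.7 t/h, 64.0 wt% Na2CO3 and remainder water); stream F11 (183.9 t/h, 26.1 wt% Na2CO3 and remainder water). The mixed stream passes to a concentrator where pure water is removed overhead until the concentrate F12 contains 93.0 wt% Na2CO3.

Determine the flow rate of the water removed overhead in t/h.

Na2CO3 entering = 124.7×0.640 + 183.9×0.261 = 127.81 t/h.
All Na2CO3 reports to F12, so F12 = 127.81/0.930 = 137.43 t/h.
Total feed = 308.6 t/h; overhead = 308.6 − 137.43 = 171.17 t/h.

171.2 t/h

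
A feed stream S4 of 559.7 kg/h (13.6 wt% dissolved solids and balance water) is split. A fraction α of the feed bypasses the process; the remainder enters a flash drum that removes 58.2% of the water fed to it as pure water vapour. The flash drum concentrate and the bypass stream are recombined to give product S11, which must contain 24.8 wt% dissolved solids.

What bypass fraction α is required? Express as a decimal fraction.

0.102

All 559.7×0.136 = 76.119 kg/h of dissolved solids reaches S11, so S11 = 76.119/0.248 = 306.93 kg/h and vapour = 252.77 kg/h.
The evaporator receives (1−α)·559.7 of feed at 0.864 water and removes 0.582 of that water:
0.582×0.864×(1−α)×559.7 = 252.77
(1−α) = 252.77/281.44 = 0.8981;  α = 0.1019.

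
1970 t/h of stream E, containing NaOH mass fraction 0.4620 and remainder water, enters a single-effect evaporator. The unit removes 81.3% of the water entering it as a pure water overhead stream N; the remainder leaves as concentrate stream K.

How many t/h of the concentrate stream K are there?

water entering = 1970×0.538 = 1059.9 t/h; overhead removed = 0.813×1059.9 = 861.67 t/h.
Concentrate = 1970 − 861.67 = 1108.3 t/h.

1108 t/h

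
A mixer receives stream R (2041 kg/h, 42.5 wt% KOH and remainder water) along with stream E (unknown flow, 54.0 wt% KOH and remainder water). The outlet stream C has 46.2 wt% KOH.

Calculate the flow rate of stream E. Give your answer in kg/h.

968.2 kg/h

Let E be the unknown flow. Total out = 2041 + E.
KOH balance: 867.42 + 0.540·E = 0.462·(2041 + E)
(0.540 − 0.462)·E = 0.462×2041 − 867.42 = 75.517
E = 75.517 / 0.078 = 968.17 kg/h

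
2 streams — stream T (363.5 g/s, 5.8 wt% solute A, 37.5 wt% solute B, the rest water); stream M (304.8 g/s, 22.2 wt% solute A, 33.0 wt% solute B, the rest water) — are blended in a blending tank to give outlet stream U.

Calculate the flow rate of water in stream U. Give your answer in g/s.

342.7 g/s

water out = water in = 363.5×0.567 + 304.8×0.448 = 342.65 g/s.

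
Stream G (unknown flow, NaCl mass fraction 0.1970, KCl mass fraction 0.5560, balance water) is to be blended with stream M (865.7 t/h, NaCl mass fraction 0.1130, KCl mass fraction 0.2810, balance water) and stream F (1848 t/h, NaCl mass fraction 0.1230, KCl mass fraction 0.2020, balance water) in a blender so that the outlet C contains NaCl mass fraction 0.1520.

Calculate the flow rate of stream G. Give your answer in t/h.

1941 t/h

Let G be the unknown flow. Total out = 2713.7 + G.
NaCl balance: 325.13 + 0.197·G = 0.152·(2713.7 + G)
(0.197 − 0.152)·G = 0.152×2713.7 − 325.13 = 87.354
G = 87.354 / 0.045 = 1941.2 t/h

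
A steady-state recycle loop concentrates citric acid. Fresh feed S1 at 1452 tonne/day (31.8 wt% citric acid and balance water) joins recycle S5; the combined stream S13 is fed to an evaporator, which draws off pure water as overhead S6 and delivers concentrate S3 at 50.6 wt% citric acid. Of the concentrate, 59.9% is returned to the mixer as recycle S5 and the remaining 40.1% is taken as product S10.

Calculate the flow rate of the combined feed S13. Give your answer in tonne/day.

2815 tonne/day

Overall citric acid balance (none leaves overhead): citric acid in fresh feed = citric acid in product, i.e. 1452×0.318 = (1−0.599)·S3·0.506.
S3 = 461.74/(0.506×0.401) = 2275.6 tonne/day.
Recycle S5 = 0.599×2275.6 = 1363.1 tonne/day.
Combined feed S13 = 1452 + 1363.1 = 2815.1 tonne/day.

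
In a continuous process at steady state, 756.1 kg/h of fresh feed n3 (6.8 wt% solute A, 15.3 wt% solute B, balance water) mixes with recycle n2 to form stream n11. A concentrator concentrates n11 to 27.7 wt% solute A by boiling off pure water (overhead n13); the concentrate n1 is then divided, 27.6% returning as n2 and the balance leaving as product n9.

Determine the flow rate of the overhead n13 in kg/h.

570.5 kg/h

Overall solute A balance (none leaves overhead): solute A in fresh feed = solute A in product, i.e. 756.1×0.068 = (1−0.276)·n1·0.277.
n1 = 51.415/(0.277×0.724) = 256.37 kg/h.
Recycle n2 = 0.276×256.37 = 70.759 kg/h.
Combined feed n11 = 756.1 + 70.759 = 826.86 kg/h.
Overhead n13 = n11 − n1 = 826.86 − 256.37 = 570.49 kg/h.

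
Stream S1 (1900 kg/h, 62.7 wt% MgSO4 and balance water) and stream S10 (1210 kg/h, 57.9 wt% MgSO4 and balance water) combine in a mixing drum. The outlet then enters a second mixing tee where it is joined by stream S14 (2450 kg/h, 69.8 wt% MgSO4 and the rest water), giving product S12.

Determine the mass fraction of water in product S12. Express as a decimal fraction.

Overall, product flow = 5560 kg/h.
water in = 1900×0.373 + 1210×0.421 + 2450×0.302 = 1958 kg/h.
water fraction in S12 = 0.352.

0.352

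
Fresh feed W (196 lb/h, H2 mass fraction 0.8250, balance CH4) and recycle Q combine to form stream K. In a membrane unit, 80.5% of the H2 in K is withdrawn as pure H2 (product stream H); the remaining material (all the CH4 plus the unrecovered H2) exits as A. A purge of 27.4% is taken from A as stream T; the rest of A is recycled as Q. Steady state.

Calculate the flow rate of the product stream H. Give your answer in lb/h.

151.6 lb/h

H2 in K: m_A = 196×0.825 + (1−0.274)·(1−0.805)·m_A, so m_A = 161.7/0.8584 = 188.37 lb/h.
Product H = 0.805×188.37 = 151.64 lb/h.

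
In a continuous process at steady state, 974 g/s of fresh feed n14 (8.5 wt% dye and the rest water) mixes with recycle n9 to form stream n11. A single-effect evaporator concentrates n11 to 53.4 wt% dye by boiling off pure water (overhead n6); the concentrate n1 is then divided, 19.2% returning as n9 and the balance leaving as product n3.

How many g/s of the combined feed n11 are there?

Overall dye balance (none leaves overhead): dye in fresh feed = dye in product, i.e. 974×0.085 = (1−0.192)·n1·0.534.
n1 = 82.79/(0.534×0.808) = 191.88 g/s.
Recycle n9 = 0.192×191.88 = 36.841 g/s.
Combined feed n11 = 974 + 36.841 = 1010.8 g/s.

1011 g/s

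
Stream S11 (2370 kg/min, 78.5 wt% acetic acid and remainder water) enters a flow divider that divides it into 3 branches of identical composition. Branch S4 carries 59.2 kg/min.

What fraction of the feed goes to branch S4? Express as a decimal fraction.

Fraction to S4 = 59.2/2370 = 0.0250.

0.025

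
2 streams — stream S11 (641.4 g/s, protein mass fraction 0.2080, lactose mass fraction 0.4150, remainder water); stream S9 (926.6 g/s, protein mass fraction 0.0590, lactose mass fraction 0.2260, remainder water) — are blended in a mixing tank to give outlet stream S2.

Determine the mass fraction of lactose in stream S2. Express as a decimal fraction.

Total flow out = 641.4 + 926.6 = 1568 g/s.
lactose in = 641.4×0.415 + 926.6×0.226 = 475.59 g/s.
lactose mass fraction in S2 = 475.59/1568 = 0.3033.

0.3033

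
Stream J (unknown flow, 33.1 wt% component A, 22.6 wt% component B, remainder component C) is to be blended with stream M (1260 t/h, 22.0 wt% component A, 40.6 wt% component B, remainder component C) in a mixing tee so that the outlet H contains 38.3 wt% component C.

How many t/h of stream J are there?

Let J be the unknown flow. Total out = 1260 + J.
component C balance: 471.24 + 0.443·J = 0.383·(1260 + J)
(0.443 − 0.383)·J = 0.383×1260 − 471.24 = 11.34
J = 11.34 / 0.060 = 189 t/h

189 t/h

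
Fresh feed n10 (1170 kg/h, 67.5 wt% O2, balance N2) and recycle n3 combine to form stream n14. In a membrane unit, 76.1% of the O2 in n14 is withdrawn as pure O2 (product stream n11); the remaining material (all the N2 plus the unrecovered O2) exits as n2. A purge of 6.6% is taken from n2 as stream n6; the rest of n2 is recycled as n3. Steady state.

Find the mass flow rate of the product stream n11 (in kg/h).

O2 in n14: m_A = 1170×0.675 + (1−0.066)·(1−0.761)·m_A, so m_A = 789.75/0.7768 = 1016.7 kg/h.
Product n11 = 0.761×1016.7 = 773.71 kg/h.

773.7 kg/h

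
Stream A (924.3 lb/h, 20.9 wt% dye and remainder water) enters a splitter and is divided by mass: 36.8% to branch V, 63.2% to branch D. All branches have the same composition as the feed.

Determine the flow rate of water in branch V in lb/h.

Branch V total = 0.368×924.3 = 340.14 lb/h.
water in V = 0.791×340.14 = 269.05 lb/h.

269.1 lb/h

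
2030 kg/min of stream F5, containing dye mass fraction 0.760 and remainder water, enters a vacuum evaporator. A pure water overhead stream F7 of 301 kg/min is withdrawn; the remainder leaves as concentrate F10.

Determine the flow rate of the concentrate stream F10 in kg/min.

1729 kg/min

Concentrate = 2030 − 301 = 1729 kg/min.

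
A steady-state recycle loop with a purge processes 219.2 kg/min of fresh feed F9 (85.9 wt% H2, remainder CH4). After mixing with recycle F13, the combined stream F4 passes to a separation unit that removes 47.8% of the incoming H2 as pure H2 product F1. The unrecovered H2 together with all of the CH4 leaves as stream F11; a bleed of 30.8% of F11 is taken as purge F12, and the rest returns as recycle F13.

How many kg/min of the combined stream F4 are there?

395.1 kg/min

CH4 enters only via F9 and leaves only via the purge: 219.2×0.141 = 0.308×(CH4 in F11), and the separation unit passes all CH4, so CH4 in F4 = CH4 in F11 = 100.35 kg/min.
H2 in F4: m_A = 219.2×0.859 + (1−0.308)·(1−0.478)·m_A, so m_A = 188.29/0.6388 = 294.77 kg/min.
F4 = 294.77 + 100.35 = 395.12 kg/min.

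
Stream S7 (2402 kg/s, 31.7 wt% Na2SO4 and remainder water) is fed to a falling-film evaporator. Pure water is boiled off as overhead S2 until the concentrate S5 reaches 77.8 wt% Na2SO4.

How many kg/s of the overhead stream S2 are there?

1423 kg/s

Na2SO4 is conserved: 2402×0.317 = 761.43 kg/s all reports to the concentrate.
Concentrate = 761.43/(target fraction) = 978.71 kg/s.
Overhead = 2402 − 978.71 = 1423.3 kg/s.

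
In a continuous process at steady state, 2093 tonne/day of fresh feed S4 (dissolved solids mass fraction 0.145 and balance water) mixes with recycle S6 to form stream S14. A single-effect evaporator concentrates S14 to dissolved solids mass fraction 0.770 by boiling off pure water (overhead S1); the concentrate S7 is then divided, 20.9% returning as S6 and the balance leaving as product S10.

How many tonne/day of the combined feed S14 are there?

2197 tonne/day

Overall dissolved solids balance (none leaves overhead): dissolved solids in fresh feed = dissolved solids in product, i.e. 2093×0.145 = (1−0.209)·S7·0.770.
S7 = 303.48/(0.770×0.791) = 498.28 tonne/day.
Recycle S6 = 0.209×498.28 = 104.14 tonne/day.
Combined feed S14 = 2093 + 104.14 = 2197.1 tonne/day.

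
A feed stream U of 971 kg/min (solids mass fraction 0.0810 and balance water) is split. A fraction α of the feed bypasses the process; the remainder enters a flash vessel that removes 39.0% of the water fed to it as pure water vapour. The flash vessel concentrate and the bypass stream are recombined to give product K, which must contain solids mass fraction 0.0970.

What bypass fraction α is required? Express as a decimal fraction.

All 971×0.081 = 78.651 kg/min of solids reaches K, so K = 78.651/0.097 = 810.84 kg/min and vapour = 160.16 kg/min.
The evaporator receives (1−α)·971 of feed at 0.919 water and removes 0.390 of that water:
0.390×0.919×(1−α)×971 = 160.16
(1−α) = 160.16/348.02 = 0.4602;  α = 0.5398.

0.540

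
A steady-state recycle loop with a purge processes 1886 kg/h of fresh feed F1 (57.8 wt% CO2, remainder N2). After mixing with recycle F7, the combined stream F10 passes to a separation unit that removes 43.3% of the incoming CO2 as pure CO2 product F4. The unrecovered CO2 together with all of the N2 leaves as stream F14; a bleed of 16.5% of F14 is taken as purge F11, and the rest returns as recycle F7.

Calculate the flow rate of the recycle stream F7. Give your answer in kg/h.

N2 enters only via F1 and leaves only via the purge: 1886×0.422 = 0.165×(N2 in F14), and the separation unit passes all N2, so N2 in F10 = N2 in F14 = 4823.6 kg/h.
CO2 in F10: m_A = 1886×0.578 + (1−0.165)·(1−0.433)·m_A, so m_A = 1090.1/0.5266 = 2070.3 kg/h.
F14 = (1−0.433)×2070.3 + 4823.6 = 5997.4 kg/h.
Recycle F7 = (1−0.165)×5997.4 = 5007.9 kg/h.

5008 kg/h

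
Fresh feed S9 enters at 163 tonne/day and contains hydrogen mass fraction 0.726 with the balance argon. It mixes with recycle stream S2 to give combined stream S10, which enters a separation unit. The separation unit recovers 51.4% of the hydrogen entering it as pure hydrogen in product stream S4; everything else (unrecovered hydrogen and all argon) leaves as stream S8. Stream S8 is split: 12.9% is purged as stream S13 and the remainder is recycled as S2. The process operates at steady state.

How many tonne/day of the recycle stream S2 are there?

argon enters only via S9 and leaves only via the purge: 163×0.274 = 0.129×(argon in S8), and the separation unit passes all argon, so argon in S10 = argon in S8 = 346.22 tonne/day.
hydrogen in S10: m_A = 163×0.726 + (1−0.129)·(1−0.514)·m_A, so m_A = 118.34/0.5767 = 205.2 tonne/day.
S8 = (1−0.514)×205.2 + 346.22 = 445.94 tonne/day.
Recycle S2 = (1−0.129)×445.94 = 388.42 tonne/day.

388.4 tonne/day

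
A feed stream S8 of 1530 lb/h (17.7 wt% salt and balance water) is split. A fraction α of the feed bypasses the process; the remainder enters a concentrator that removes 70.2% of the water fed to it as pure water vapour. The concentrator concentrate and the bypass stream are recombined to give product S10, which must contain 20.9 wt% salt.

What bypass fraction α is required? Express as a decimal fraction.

0.735

All 1530×0.177 = 270.81 lb/h of salt reaches S10, so S10 = 270.81/0.209 = 1295.7 lb/h and vapour = 234.26 lb/h.
The evaporator receives (1−α)·1530 of feed at 0.823 water and removes 0.702 of that water:
0.702×0.823×(1−α)×1530 = 234.26
(1−α) = 234.26/883.95 = 0.2650;  α = 0.7350.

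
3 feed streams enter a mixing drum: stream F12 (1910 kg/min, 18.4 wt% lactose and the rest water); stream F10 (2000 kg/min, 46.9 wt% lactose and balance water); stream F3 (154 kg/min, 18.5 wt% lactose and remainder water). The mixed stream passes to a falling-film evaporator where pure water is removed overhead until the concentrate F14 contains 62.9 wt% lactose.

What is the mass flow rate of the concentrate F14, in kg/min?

2095 kg/min

lactose entering = 1910×0.184 + 2000×0.469 + 154×0.185 = 1317.9 kg/min.
All lactose reports to F14, so F14 = 1317.9/0.629 = 2095.3 kg/min.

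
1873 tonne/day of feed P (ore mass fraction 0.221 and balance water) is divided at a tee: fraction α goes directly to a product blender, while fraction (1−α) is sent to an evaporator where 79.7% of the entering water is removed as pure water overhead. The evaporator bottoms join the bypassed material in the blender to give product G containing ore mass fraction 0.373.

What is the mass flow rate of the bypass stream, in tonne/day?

All 1873×0.221 = 413.93 tonne/day of ore reaches G, so G = 413.93/0.373 = 1109.7 tonne/day and vapour = 763.26 tonne/day.
The evaporator receives (1−α)·1873 of feed at 0.779 water and removes 0.797 of that water:
0.797×0.779×(1−α)×1873 = 763.26
(1−α) = 763.26/1162.9 = 0.6564;  α = 0.3436.
Bypass flow = 0.3436×1873 = 643.65 tonne/day.

643.6 tonne/day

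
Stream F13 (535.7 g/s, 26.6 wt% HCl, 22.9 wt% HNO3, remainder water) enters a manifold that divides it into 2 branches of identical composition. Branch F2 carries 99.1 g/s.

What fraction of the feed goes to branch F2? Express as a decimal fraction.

0.185

Fraction to F2 = 99.1/535.7 = 0.1850.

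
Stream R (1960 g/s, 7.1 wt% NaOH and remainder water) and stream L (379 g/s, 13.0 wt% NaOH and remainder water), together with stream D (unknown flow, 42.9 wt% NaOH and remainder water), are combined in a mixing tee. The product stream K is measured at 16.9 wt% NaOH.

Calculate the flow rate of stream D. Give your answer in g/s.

Let D be the unknown flow. Total out = 2339 + D.
NaOH balance: 188.43 + 0.429·D = 0.169·(2339 + D)
(0.429 − 0.169)·D = 0.169×2339 − 188.43 = 206.86
D = 206.86 / 0.260 = 795.62 g/s

795.6 g/s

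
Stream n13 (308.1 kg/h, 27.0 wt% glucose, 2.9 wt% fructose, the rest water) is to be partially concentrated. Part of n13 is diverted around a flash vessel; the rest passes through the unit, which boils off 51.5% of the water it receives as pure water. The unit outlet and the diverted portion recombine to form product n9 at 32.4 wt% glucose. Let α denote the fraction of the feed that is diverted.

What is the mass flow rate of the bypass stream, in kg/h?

All 308.1×0.270 = 83.187 kg/h of glucose reaches n9, so n9 = 83.187/0.324 = 256.75 kg/h and vapour = 51.35 kg/h.
The evaporator receives (1−α)·308.1 of feed at 0.701 water and removes 0.515 of that water:
0.515×0.701×(1−α)×308.1 = 51.35
(1−α) = 51.35/111.23 = 0.4617;  α = 0.5383.
Bypass flow = 0.5383×308.1 = 165.86 kg/h.

165.9 kg/h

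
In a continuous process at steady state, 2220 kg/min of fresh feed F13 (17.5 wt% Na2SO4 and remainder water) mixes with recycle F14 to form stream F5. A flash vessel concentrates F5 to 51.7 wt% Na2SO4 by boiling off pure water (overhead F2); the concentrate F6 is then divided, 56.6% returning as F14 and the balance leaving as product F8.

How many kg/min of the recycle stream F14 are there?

980 kg/min

Overall Na2SO4 balance (none leaves overhead): Na2SO4 in fresh feed = Na2SO4 in product, i.e. 2220×0.175 = (1−0.566)·F6·0.517.
F6 = 388.5/(0.517×0.434) = 1731.5 kg/min.
Recycle F14 = 0.566×1731.5 = 980 kg/min.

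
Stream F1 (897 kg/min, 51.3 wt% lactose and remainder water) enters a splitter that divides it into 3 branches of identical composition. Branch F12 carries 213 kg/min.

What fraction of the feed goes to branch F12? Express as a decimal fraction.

0.237

Fraction to F12 = 213/897 = 0.2375.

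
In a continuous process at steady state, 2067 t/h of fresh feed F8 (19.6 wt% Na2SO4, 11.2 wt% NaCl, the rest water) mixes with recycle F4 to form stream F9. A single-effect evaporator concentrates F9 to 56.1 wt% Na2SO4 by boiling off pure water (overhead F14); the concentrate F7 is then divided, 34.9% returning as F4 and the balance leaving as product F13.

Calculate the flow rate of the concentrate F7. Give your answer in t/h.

1109 t/h

Overall Na2SO4 balance (none leaves overhead): Na2SO4 in fresh feed = Na2SO4 in product, i.e. 2067×0.196 = (1−0.349)·F7·0.561.
F7 = 405.13/(0.561×0.651) = 1109.3 t/h.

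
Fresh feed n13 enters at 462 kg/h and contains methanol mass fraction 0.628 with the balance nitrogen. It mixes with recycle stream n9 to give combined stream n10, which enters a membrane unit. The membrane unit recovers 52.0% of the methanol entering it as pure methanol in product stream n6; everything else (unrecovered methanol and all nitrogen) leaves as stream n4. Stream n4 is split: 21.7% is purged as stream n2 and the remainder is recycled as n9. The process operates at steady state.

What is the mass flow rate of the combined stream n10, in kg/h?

1257 kg/h

nitrogen enters only via n13 and leaves only via the purge: 462×0.372 = 0.217×(nitrogen in n4), and the membrane unit passes all nitrogen, so nitrogen in n10 = nitrogen in n4 = 792 kg/h.
methanol in n10: m_A = 462×0.628 + (1−0.217)·(1−0.520)·m_A, so m_A = 290.14/0.6242 = 464.84 kg/h.
n10 = 464.84 + 792 = 1256.8 kg/h.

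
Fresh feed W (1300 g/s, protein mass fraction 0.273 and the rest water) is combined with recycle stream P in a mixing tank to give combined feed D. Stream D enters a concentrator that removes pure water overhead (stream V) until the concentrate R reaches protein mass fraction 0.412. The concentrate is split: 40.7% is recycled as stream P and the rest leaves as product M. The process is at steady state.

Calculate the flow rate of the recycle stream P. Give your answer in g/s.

591.2 g/s

Overall protein balance (none leaves overhead): protein in fresh feed = protein in product, i.e. 1300×0.273 = (1−0.407)·R·0.412.
R = 354.9/(0.412×0.593) = 1452.6 g/s.
Recycle P = 0.407×1452.6 = 591.22 g/s.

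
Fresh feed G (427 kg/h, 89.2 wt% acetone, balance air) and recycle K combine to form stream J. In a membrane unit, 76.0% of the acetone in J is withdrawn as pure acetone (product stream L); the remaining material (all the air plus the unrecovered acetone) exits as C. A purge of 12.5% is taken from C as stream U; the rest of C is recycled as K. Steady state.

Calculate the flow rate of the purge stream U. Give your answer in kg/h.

air enters only via G and leaves only via the purge: 427×0.108 = 0.125×(air in C), and the membrane unit passes all air, so air in J = air in C = 368.93 kg/h.
acetone in J: m_A = 427×0.892 + (1−0.125)·(1−0.760)·m_A, so m_A = 380.88/0.7900 = 482.13 kg/h.
C = (1−0.760)×482.13 + 368.93 = 484.64 kg/h.
Purge U = 0.125×484.64 = 60.58 kg/h.

60.58 kg/h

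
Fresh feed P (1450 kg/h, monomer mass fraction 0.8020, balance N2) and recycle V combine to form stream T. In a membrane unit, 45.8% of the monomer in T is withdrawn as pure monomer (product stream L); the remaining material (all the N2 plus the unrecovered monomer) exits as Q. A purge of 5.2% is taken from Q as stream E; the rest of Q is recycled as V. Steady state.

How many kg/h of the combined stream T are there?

7913 kg/h

N2 enters only via P and leaves only via the purge: 1450×0.198 = 0.052×(N2 in Q), and the membrane unit passes all N2, so N2 in T = N2 in Q = 5521.2 kg/h.
monomer in T: m_A = 1450×0.802 + (1−0.052)·(1−0.458)·m_A, so m_A = 1162.9/0.4862 = 2391.9 kg/h.
T = 2391.9 + 5521.2 = 7913 kg/h.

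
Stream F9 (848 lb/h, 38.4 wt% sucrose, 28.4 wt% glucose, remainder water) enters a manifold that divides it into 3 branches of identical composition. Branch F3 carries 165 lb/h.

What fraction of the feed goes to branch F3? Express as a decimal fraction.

Fraction to F3 = 165/848 = 0.1946.

0.195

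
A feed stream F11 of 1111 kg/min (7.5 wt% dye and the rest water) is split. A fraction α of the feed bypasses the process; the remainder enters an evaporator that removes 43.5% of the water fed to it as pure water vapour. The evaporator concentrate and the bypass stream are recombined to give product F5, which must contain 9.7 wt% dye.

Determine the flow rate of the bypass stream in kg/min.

All 1111×0.075 = 83.325 kg/min of dye reaches F5, so F5 = 83.325/0.097 = 859.02 kg/min and vapour = 251.98 kg/min.
The evaporator receives (1−α)·1111 of feed at 0.925 water and removes 0.435 of that water:
0.435×0.925×(1−α)×1111 = 251.98
(1−α) = 251.98/447.04 = 0.5637;  α = 0.4363.
Bypass flow = 0.4363×1111 = 484.77 kg/min.

484.8 kg/min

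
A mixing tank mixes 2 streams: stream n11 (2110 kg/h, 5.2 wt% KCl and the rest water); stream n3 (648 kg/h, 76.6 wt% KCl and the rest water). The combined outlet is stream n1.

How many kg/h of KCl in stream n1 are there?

606.1 kg/h

KCl out = KCl in = 2110×0.052 + 648×0.766 = 606.09 kg/h.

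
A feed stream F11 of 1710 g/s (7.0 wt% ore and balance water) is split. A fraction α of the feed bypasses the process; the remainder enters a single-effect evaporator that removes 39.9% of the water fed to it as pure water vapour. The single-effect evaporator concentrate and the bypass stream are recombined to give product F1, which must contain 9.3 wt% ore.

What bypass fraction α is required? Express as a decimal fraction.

All 1710×0.070 = 119.7 g/s of ore reaches F1, so F1 = 119.7/0.093 = 1287.1 g/s and vapour = 422.9 g/s.
The evaporator receives (1−α)·1710 of feed at 0.930 water and removes 0.399 of that water:
0.399×0.930×(1−α)×1710 = 422.9
(1−α) = 422.9/634.53 = 0.6665;  α = 0.3335.

0.334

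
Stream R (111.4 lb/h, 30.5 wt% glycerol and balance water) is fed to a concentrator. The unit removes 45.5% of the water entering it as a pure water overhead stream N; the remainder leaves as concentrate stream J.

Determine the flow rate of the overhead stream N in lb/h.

35.23 lb/h

water entering = 111.4×0.695 = 77.423 lb/h; overhead removed = 0.455×77.423 = 35.227 lb/h.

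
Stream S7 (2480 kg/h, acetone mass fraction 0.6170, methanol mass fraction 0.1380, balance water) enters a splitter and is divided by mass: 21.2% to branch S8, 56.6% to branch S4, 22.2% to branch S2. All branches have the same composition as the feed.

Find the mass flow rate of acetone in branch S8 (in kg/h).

324.4 kg/h

Branch S8 total = 0.212×2480 = 525.76 kg/h.
acetone in S8 = 0.617×525.76 = 324.39 kg/h.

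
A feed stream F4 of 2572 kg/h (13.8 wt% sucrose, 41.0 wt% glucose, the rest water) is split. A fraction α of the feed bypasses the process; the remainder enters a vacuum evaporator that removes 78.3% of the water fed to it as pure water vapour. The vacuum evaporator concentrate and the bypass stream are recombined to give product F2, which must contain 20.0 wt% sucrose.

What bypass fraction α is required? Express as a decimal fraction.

0.124

All 2572×0.138 = 354.94 kg/h of sucrose reaches F2, so F2 = 354.94/0.200 = 1774.7 kg/h and vapour = 797.32 kg/h.
The evaporator receives (1−α)·2572 of feed at 0.452 water and removes 0.783 of that water:
0.783×0.452×(1−α)×2572 = 797.32
(1−α) = 797.32/910.27 = 0.8759;  α = 0.1241.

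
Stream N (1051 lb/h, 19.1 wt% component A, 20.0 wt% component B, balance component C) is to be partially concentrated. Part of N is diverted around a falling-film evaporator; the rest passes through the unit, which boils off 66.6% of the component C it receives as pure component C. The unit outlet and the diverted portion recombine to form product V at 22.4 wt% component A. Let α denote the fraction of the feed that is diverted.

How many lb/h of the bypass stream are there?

669.3 lb/h

All 1051×0.191 = 200.74 lb/h of component A reaches V, so V = 200.74/0.224 = 896.17 lb/h and vapour = 154.83 lb/h.
The evaporator receives (1−α)·1051 of feed at 0.609 component C and removes 0.666 of that component C:
0.666×0.609×(1−α)×1051 = 154.83
(1−α) = 154.83/426.28 = 0.3632;  α = 0.6368.
Bypass flow = 0.6368×1051 = 669.25 lb/h.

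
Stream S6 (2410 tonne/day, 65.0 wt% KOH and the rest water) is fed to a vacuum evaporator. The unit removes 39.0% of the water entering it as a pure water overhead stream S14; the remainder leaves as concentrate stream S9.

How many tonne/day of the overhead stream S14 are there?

329 tonne/day

water entering = 2410×0.350 = 843.5 tonne/day; overhead removed = 0.390×843.5 = 328.97 tonne/day.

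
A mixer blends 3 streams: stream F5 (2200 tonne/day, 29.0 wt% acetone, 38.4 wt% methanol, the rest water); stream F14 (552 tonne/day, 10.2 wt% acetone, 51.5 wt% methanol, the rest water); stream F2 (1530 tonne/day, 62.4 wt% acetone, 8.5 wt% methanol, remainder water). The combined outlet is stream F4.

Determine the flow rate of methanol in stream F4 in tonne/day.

methanol out = methanol in = 2200×0.384 + 552×0.515 + 1530×0.085 = 1259.1 tonne/day.

1259 tonne/day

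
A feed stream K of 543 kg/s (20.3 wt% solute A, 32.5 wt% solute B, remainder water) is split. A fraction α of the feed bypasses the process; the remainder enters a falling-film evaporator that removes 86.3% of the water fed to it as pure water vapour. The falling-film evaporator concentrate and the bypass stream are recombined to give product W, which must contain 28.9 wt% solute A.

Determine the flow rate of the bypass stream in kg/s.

146.3 kg/s

All 543×0.203 = 110.23 kg/s of solute A reaches W, so W = 110.23/0.289 = 381.42 kg/s and vapour = 161.58 kg/s.
The evaporator receives (1−α)·543 of feed at 0.472 water and removes 0.863 of that water:
0.863×0.472×(1−α)×543 = 161.58
(1−α) = 161.58/221.18 = 0.7305;  α = 0.2695.
Bypass flow = 0.2695×543 = 146.31 kg/s.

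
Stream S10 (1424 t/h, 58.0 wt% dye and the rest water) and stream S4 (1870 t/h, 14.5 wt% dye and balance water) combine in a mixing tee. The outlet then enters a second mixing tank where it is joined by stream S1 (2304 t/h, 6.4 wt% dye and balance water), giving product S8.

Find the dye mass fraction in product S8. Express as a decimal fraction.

Overall, product flow = 5598 t/h.
dye in = 1424×0.580 + 1870×0.145 + 2304×0.064 = 1244.5 t/h.
dye fraction in S8 = 0.222.

0.222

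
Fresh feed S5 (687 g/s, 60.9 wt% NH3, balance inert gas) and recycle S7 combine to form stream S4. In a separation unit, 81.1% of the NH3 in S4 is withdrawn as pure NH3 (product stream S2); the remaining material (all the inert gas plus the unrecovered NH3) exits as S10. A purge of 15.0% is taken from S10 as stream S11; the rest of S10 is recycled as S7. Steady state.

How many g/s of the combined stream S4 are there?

2289 g/s

inert gas enters only via S5 and leaves only via the purge: 687×0.391 = 0.150×(inert gas in S10), and the separation unit passes all inert gas, so inert gas in S4 = inert gas in S10 = 1790.8 g/s.
NH3 in S4: m_A = 687×0.609 + (1−0.150)·(1−0.811)·m_A, so m_A = 418.38/0.8394 = 498.46 g/s.
S4 = 498.46 + 1790.8 = 2289.2 g/s.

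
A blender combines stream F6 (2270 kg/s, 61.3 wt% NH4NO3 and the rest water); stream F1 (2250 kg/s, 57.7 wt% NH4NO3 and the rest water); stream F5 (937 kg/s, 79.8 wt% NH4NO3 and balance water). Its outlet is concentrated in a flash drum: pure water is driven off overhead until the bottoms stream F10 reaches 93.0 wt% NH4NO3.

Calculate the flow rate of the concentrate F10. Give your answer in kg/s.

NH4NO3 entering = 2270×0.613 + 2250×0.577 + 937×0.798 = 3437.5 kg/s.
All NH4NO3 reports to F10, so F10 = 3437.5/0.930 = 3696.2 kg/s.

3696 kg/s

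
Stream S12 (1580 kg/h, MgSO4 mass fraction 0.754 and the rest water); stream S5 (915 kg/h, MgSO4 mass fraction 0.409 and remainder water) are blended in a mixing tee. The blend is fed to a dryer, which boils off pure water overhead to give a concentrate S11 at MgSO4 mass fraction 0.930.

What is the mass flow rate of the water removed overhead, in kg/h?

MgSO4 entering = 1580×0.754 + 915×0.409 = 1565.6 kg/h.
All MgSO4 reports to S11, so S11 = 1565.6/0.930 = 1683.4 kg/h.
Total feed = 2495 kg/h; overhead = 2495 − 1683.4 = 811.61 kg/h.

811.6 kg/h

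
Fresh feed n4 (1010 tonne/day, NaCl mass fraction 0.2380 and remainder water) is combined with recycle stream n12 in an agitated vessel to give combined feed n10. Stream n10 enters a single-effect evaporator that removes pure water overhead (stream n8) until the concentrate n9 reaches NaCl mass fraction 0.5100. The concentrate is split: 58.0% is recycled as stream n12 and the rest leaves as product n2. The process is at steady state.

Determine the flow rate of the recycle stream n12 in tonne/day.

650.9 tonne/day

Overall NaCl balance (none leaves overhead): NaCl in fresh feed = NaCl in product, i.e. 1010×0.238 = (1−0.580)·n9·0.510.
n9 = 240.38/(0.510×0.420) = 1122.2 tonne/day.
Recycle n12 = 0.580×1122.2 = 650.89 tonne/day.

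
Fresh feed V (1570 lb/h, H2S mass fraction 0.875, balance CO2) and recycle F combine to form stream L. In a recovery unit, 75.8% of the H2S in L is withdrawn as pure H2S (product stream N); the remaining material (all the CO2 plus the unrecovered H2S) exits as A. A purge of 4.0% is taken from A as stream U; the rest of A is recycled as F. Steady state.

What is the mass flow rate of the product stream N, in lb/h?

H2S in L: m_A = 1570×0.875 + (1−0.040)·(1−0.758)·m_A, so m_A = 1373.8/0.7677 = 1789.5 lb/h.
Product N = 0.758×1789.5 = 1356.4 lb/h.

1356 lb/h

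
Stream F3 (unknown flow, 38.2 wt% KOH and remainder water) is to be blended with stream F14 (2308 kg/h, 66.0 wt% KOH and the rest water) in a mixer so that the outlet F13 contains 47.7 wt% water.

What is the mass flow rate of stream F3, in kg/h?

2243 kg/h

Let F3 be the unknown flow. Total out = 2308 + F3.
water balance: 784.72 + 0.618·F3 = 0.477·(2308 + F3)
(0.618 − 0.477)·F3 = 0.477×2308 − 784.72 = 316.2
F3 = 316.2 / 0.141 = 2242.5 kg/h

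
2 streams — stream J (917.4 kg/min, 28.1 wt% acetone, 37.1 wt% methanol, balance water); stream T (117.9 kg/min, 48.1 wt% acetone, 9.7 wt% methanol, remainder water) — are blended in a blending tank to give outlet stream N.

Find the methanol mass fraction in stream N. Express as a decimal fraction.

0.340

Total flow out = 917.4 + 117.9 = 1035.3 kg/min.
methanol in = 917.4×0.371 + 117.9×0.097 = 351.79 kg/min.
methanol mass fraction in N = 351.79/1035.3 = 0.340.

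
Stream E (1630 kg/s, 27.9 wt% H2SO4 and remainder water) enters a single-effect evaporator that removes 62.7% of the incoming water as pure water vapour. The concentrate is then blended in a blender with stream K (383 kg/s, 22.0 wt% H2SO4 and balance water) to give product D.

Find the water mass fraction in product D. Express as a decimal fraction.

0.5776

Vapour removed = 0.627×0.721×1630 = 736.87 kg/s; concentrate = 893.13 kg/s.
water reaching the mixer = 438.36 (from concentrate) + 383×0.780 = 737.1 kg/s.
Product flow = 893.13 + 383 = 1276.1 kg/s; water fraction = 0.5776.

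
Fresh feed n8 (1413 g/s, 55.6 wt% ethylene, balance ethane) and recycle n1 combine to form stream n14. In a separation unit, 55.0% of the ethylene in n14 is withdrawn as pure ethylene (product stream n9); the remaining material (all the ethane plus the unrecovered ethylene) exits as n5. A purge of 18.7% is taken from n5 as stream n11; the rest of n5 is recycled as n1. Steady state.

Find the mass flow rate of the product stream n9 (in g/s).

681.4 g/s

ethylene in n14: m_A = 1413×0.556 + (1−0.187)·(1−0.550)·m_A, so m_A = 785.63/0.6341 = 1238.9 g/s.
Product n9 = 0.550×1238.9 = 681.38 g/s.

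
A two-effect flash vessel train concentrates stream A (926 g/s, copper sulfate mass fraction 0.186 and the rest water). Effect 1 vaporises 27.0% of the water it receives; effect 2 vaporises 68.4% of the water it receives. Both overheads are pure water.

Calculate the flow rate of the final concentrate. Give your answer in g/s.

water in feed = 926×0.814 = 753.76 g/s.
After stage 1: water left = (1−0.270)×753.76 = 550.25; stream total = 722.48 g/s.
After stage 2: water left = (1−0.684)×550.25 = 173.88; final concentrate = 346.11 g/s.

346.1 g/s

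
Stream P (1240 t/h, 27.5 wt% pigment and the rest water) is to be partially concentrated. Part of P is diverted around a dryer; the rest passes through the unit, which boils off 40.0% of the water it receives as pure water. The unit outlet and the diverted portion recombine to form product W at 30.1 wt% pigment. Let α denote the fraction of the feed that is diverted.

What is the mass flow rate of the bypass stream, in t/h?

870.7 t/h

All 1240×0.275 = 341 t/h of pigment reaches W, so W = 341/0.301 = 1132.9 t/h and vapour = 107.11 t/h.
The evaporator receives (1−α)·1240 of feed at 0.725 water and removes 0.400 of that water:
0.400×0.725×(1−α)×1240 = 107.11
(1−α) = 107.11/359.6 = 0.2979;  α = 0.7021.
Bypass flow = 0.7021×1240 = 870.66 t/h.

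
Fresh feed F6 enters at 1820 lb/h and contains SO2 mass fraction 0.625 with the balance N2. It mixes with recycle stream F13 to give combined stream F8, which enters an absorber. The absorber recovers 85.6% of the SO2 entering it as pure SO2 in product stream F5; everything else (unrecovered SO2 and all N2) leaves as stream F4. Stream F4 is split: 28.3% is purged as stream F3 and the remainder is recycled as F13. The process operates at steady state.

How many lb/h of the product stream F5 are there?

SO2 in F8: m_A = 1820×0.625 + (1−0.283)·(1−0.856)·m_A, so m_A = 1137.5/0.8968 = 1268.5 lb/h.
Product F5 = 0.856×1268.5 = 1085.8 lb/h.

1086 lb/h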